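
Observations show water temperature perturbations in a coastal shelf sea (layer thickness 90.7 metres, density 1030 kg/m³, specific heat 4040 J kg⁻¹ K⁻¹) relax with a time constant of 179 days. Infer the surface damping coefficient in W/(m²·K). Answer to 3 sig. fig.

24.4

Areal heat capacity C = ρ c_p D = 1030 × 4040 × 90.7 = 3.77×10^8 J m⁻² K⁻¹.
τ = 179 days = 1.55×10^7 s.
λ = C / τ = 3.77×10^8 / 1.55×10^7 = 24.4 W/(m²·K).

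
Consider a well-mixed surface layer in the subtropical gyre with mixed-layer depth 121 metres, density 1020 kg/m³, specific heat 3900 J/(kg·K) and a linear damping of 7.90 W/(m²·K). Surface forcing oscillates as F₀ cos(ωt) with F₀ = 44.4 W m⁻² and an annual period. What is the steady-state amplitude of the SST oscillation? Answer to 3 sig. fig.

Areal heat capacity C = ρ c_p D = 1020 × 3900 × 121 = 4.81×10^8 J m⁻² K⁻¹.
Angular frequency ω = 2π / T = 2π / 3.15×10^7 s = 1.99×10^-7 s⁻¹.
√((Cω)² + λ²) = √((95.9)² + 7.90²) = 96.2 W/(m²·K).
Amplitude A = F₀ / √((Cω)²+λ²) = 44.4 / 96.2 = 0.461 K.

0.461 K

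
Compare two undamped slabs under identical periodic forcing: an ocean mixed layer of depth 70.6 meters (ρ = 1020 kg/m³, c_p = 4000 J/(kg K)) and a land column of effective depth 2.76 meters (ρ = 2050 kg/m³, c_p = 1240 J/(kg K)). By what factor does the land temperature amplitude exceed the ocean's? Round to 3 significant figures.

C_ocean = 1020 × 4000 × 70.6 = 2.88×10^8 J/(m²·K).
C_land = 2050 × 1240 × 2.76 = 7.02×10^6 J/(m²·K).
Undamped amplitude ∝ 1/C, so A_land/A_ocean = C_ocean/C_land = 41.1.

41.1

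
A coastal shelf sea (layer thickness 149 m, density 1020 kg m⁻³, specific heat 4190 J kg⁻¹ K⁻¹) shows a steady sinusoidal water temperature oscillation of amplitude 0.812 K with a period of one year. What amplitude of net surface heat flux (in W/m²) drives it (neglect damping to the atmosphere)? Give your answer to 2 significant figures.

Areal heat capacity C = ρ c_p D = 1020 × 4190 × 149 = 6.37×10^8 J m⁻² K⁻¹.
ω = 2π / 3.15×10^7 s = 1.99×10^-7 s⁻¹.
Cω = 6.37×10^8 × 1.99×10^-7 = 127 W/(m²·K).
F₀ = A × Cω = 0.812 × 127 = 103 W/m².

100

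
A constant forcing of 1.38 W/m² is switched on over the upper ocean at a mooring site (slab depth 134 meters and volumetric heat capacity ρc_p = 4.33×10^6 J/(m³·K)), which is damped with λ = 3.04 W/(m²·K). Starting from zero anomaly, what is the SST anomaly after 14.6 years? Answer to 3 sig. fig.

0.413 K

Areal heat capacity C = ρc_p × D = 4.33×10^6 × 134 = 5.80×10^8 J/(m²·K).
τ = C / λ = 5.80×10^8 / 3.04 = 1.91×10^8 s.
Equilibrium anomaly ΔT_eq = F / λ = 1.38 / 3.04 = 0.454 K.
t = 14.6 years = 4.61×10^8 s, so t/τ = 2.41.
ΔT(t) = ΔT_eq (1 − e^(−t/τ)) = 0.454 × (1 − e^−2.41) = 0.413 K.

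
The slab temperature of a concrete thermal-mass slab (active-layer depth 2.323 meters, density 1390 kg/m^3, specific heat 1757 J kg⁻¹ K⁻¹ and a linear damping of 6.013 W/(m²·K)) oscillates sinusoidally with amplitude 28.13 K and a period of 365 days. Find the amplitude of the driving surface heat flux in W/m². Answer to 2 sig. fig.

170

Areal heat capacity C = ρ c_p D = 1390 × 1757 × 2.323 = 5.67×10^6 J m⁻² K⁻¹.
ω = 2π / 3.15×10^7 s = 1.99×10^-7 s⁻¹.
√((Cω)² + λ²) = √((1.13)² + 6.013²) = 6.12 W/(m²·K).
F₀ = A × √((Cω)²+λ²) = 28.13 × 6.12 = 172 W/m².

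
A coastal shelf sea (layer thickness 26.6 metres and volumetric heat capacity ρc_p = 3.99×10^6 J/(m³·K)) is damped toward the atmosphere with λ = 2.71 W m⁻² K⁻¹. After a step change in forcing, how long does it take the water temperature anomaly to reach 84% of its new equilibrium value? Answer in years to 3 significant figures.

Areal heat capacity C = ρc_p × D = 3.99×10^6 × 26.6 = 1.06×10^8 J m⁻² K⁻¹.
τ = C / λ = 1.06×10^8 / 2.71 = 3.92×10^7 s.
Fraction reached: 1 − e^(−t/τ) = 0.84 ⇒ t = −τ ln(1 − 0.84) = τ × 1.83.
t = 7.18×10^7 s = 2.27 years.

2.27 years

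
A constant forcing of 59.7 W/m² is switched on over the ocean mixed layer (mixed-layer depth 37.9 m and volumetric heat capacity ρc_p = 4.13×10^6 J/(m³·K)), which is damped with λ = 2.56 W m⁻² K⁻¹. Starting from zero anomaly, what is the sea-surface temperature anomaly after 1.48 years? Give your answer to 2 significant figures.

12 K

Areal heat capacity C = ρc_p × D = 4.13×10^6 × 37.9 = 1.57×10^8 J m⁻² K⁻¹.
τ = C / λ = 1.57×10^8 / 2.56 = 6.11×10^7 s.
Equilibrium anomaly ΔT_eq = F / λ = 59.7 / 2.56 = 23.3 K.
t = 1.48 years = 4.67×10^7 s, so t/τ = 0.764.
ΔT(t) = ΔT_eq (1 − e^(−t/τ)) = 23.3 × (1 − e^−0.764) = 12.5 K.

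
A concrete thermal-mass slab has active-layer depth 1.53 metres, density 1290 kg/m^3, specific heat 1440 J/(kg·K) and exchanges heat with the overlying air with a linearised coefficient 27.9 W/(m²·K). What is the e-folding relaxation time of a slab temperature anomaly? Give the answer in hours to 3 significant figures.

Areal heat capacity C = ρ c_p D = 1290 × 1440 × 1.53 = 2.84×10^6 J/(m^2 K).
Relaxation time τ = C / λ = 2.84×10^6 / 27.9 = 1.02×10^5 s.
In hours: 1.02×10^5 s / (3600 s/hour) = 28.3 hours.

28.3 hours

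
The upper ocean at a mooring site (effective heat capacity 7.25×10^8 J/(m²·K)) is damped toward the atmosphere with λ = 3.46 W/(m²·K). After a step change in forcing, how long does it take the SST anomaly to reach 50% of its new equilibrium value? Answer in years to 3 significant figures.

4.60 years

Areal heat capacity C = 7.25×10^8 J/(m²·K) (given).
τ = C / λ = 7.25×10^8 / 3.46 = 2.10×10^8 s.
Fraction reached: 1 − e^(−t/τ) = 0.50 ⇒ t = −τ ln(1 − 0.50) = τ × 0.693.
t = 1.45×10^8 s = 4.60 years.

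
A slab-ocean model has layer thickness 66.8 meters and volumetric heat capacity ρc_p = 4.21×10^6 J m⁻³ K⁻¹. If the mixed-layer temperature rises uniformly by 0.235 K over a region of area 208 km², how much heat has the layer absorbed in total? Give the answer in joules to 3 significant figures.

1.37×10^16 J

Areal heat capacity C = ρc_p × D = 4.21×10^6 × 66.8 = 2.81×10^8 J/(m^2 K).
Heat per unit area: q = C ΔT = 2.81×10^8 × 0.235 = 6.61×10^7 J/m².
Total heat: Q = q × A = 6.61×10^7 × (208 × 10⁶ m²) = 1.37×10^16 J.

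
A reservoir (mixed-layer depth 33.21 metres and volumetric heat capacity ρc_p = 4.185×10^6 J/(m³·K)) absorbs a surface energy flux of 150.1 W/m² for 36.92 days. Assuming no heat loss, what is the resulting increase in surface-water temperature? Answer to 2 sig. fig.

3.4 K

Areal heat capacity C = ρc_p × D = 4.185×10^6 × 33.21 = 1.39×10^8 J m⁻² K⁻¹.
Net heat input Q = F Δt = 150.1 × (36.92 days × 86400 s/day) = 4.79×10^8 J/m².
ΔT = Q / C = 4.79×10^8 / 1.39×10^8 = 3.45 K.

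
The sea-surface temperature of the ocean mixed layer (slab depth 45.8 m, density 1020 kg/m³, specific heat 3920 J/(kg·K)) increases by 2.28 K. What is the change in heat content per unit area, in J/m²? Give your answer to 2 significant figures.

4.2×10^8

Areal heat capacity C = ρ c_p D = 1020 × 3920 × 45.8 = 1.83×10^8 J m⁻² K⁻¹.
ΔQ = C ΔT = 1.83×10^8 × 2.28 = 4.18×10^8 J/m².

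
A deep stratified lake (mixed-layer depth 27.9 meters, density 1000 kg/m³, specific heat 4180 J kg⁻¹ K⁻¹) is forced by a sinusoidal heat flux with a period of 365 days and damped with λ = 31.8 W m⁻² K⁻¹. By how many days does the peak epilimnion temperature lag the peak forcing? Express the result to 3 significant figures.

36.7 days

Areal heat capacity C = ρ c_p D = 1000 × 4180 × 27.9 = 1.17×10^8 J/(m²·K).
ω = 2π / 3.15×10^7 s = 1.99×10^-7 s⁻¹.
Phase lag φ = arctan(Cω/λ) = arctan(23.2/31.8) = 0.631 rad.
Time lag = φ / ω = 0.631 / 1.99×10^-7 = 3.17×10^6 s = 36.7 days.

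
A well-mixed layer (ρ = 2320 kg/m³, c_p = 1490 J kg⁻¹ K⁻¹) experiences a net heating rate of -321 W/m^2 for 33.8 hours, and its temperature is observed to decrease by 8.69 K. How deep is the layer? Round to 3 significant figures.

Heat input Q = F Δt = -321 × 1.22×10^5 s = -3.91×10^7 J/m².
Required areal heat capacity C = Q / ΔT = 4.49×10^6 J/(m²·K).
Depth D = C / (ρ c_p) = 4.49×10^6 / (2320 × 1490) = 1.30 m.

1.30 m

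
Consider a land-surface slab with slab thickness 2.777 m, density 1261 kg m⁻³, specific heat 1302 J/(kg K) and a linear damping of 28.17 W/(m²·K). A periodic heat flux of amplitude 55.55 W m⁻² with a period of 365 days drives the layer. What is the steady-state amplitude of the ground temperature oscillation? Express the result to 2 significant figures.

2.0 K

Areal heat capacity C = ρ c_p D = 1261 × 1302 × 2.777 = 4.56×10^6 J m⁻² K⁻¹.
Angular frequency ω = 2π / T = 2π / 3.15×10^7 s = 1.99×10^-7 s⁻¹.
√((Cω)² + λ²) = √((0.908)² + 28.17²) = 28.2 W/(m²·K).
Amplitude A = F₀ / √((Cω)²+λ²) = 55.55 / 28.2 = 1.97 K.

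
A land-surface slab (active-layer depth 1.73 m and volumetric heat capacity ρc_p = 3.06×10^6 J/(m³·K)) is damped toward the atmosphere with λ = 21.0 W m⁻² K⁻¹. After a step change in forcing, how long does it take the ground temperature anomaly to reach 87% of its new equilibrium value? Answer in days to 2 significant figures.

6.0 days

Areal heat capacity C = ρc_p × D = 3.06×10^6 × 1.73 = 5.29×10^6 J/(m^2 K).
τ = C / λ = 5.29×10^6 / 21.0 = 2.52×10^5 s.
Fraction reached: 1 − e^(−t/τ) = 0.87 ⇒ t = −τ ln(1 − 0.87) = τ × 2.04.
t = 5.14×10^5 s = 5.95 days.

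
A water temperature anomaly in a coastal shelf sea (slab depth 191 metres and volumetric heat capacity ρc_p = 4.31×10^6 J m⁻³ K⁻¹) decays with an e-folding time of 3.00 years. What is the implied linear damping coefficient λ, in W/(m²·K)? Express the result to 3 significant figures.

8.70

Areal heat capacity C = ρc_p × D = 4.31×10^6 × 191 = 8.23×10^8 J m⁻² K⁻¹.
τ = 3.00 years = 9.47×10^7 s.
λ = C / τ = 8.23×10^8 / 9.47×10^7 = 8.70 W/(m²·K).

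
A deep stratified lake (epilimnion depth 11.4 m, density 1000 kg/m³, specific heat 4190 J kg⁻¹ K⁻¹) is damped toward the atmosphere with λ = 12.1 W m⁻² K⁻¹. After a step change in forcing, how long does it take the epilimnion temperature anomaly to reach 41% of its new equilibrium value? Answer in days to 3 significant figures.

24.1 days

Areal heat capacity C = ρ c_p D = 1000 × 4190 × 11.4 = 4.78×10^7 J m⁻² K⁻¹.
τ = C / λ = 4.78×10^7 / 12.1 = 3.95×10^6 s.
Fraction reached: 1 − e^(−t/τ) = 0.41 ⇒ t = −τ ln(1 − 0.41) = τ × 0.528.
t = 2.08×10^6 s = 24.1 days.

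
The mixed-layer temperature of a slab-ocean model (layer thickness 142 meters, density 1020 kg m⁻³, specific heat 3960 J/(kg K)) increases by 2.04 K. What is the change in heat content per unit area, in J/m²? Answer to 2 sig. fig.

1.2×10^9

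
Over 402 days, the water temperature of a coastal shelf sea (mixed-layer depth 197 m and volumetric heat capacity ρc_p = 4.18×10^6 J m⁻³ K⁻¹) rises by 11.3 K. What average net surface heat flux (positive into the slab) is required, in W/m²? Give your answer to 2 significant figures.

Areal heat capacity C = ρc_p × D = 4.18×10^6 × 197 = 8.23×10^8 J m⁻² K⁻¹.
Required heat per unit area: Q = C ΔT = 8.23×10^8 × 11.3 = 9.31×10^9 J/m².
Flux F = Q / Δt = 9.31×10^9 / 3.47×10^7 s = 268 W/m².

270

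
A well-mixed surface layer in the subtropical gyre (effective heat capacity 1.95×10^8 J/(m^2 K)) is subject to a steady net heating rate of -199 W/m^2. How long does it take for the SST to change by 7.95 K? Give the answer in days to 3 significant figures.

90.2 days

Areal heat capacity C = 1.95×10^8 J/(m^2 K) (given).
Time required: Δt = C ΔT / F = 1.95×10^8 × -7.95 / -199 = 7.79×10^6 s.
In days: 7.79×10^6 s / (86400 s/day) = 90.2 days.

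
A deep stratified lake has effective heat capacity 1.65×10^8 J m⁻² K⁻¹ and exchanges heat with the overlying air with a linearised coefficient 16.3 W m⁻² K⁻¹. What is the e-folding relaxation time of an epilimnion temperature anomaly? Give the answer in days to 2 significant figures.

120 days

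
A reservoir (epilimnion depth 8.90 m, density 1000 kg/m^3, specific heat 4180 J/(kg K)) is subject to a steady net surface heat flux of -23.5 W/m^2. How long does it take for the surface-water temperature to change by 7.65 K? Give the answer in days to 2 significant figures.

Areal heat capacity C = ρ c_p D = 1000 × 4180 × 8.90 = 3.72×10^7 J/(m²·K).
Time required: Δt = C ΔT / F = 3.72×10^7 × -7.65 / -23.5 = 1.21×10^7 s.
In days: 1.21×10^7 s / (86400 s/day) = 140 days.

140 days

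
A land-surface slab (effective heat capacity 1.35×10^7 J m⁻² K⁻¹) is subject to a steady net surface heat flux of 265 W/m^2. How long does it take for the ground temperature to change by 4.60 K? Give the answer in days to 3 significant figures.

2.71 days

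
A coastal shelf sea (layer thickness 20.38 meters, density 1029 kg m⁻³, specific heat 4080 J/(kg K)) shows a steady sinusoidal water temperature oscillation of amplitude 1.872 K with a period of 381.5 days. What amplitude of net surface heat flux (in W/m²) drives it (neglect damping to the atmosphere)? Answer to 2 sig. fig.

31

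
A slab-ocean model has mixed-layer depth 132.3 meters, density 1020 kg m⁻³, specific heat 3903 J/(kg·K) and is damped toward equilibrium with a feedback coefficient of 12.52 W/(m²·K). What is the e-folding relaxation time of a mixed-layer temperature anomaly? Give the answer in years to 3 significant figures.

1.33 years

Areal heat capacity C = ρ c_p D = 1020 × 3903 × 132.3 = 5.27×10^8 J m⁻² K⁻¹.
Relaxation time τ = C / λ = 5.27×10^8 / 12.52 = 4.21×10^7 s.
In years: 4.21×10^7 s / (3.156×10^7 s/year) = 1.33 years.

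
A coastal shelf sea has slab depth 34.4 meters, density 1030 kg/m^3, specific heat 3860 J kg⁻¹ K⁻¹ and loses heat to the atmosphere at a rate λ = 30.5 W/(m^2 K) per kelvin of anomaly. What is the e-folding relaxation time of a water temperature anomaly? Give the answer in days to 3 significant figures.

Areal heat capacity C = ρ c_p D = 1030 × 3860 × 34.4 = 1.37×10^8 J/(m²·K).
Relaxation time τ = C / λ = 1.37×10^8 / 30.5 = 4.48×10^6 s.
In days: 4.48×10^6 s / (86400 s/day) = 51.9 days.

51.9 days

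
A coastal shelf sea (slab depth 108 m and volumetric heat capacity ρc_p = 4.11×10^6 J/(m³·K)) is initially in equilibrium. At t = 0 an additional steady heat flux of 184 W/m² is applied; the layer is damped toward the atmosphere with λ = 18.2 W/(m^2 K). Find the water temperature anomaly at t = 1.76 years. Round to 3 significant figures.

9.07 K

Areal heat capacity C = ρc_p × D = 4.11×10^6 × 108 = 4.44×10^8 J/(m^2 K).
τ = C / λ = 4.44×10^8 / 18.2 = 2.44×10^7 s.
Equilibrium anomaly ΔT_eq = F / λ = 184 / 18.2 = 10.1 K.
t = 1.76 years = 5.55×10^7 s, so t/τ = 2.28.
ΔT(t) = ΔT_eq (1 − e^(−t/τ)) = 10.1 × (1 − e^−2.28) = 9.07 K.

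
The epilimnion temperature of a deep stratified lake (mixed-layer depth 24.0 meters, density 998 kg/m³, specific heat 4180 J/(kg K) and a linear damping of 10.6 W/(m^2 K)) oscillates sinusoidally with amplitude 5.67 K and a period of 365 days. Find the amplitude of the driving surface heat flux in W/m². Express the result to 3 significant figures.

128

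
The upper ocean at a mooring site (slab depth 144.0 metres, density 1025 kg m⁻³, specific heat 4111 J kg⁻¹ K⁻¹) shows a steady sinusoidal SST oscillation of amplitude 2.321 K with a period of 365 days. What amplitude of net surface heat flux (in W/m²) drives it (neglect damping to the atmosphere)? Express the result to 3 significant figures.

281

Areal heat capacity C = ρ c_p D = 1025 × 4111 × 144.0 = 6.07×10^8 J/(m^2 K).
ω = 2π / 3.15×10^7 s = 1.99×10^-7 s⁻¹.
Cω = 6.07×10^8 × 1.99×10^-7 = 121 W/(m²·K).
F₀ = A × Cω = 2.321 × 121 = 281 W/m².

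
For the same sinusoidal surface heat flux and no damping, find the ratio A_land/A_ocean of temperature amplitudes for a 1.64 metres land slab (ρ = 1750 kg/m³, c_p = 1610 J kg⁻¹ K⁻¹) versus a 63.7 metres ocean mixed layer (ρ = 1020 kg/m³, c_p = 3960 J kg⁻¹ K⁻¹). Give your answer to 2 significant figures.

C_ocean = 1020 × 3960 × 63.7 = 2.57×10^8 J/(m²·K).
C_land = 1750 × 1610 × 1.64 = 4.62×10^6 J/(m²·K).
Undamped amplitude ∝ 1/C, so A_land/A_ocean = C_ocean/C_land = 55.7.

56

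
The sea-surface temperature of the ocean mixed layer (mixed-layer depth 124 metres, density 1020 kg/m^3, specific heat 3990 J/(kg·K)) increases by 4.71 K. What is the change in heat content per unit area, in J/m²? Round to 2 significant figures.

2.4×10^9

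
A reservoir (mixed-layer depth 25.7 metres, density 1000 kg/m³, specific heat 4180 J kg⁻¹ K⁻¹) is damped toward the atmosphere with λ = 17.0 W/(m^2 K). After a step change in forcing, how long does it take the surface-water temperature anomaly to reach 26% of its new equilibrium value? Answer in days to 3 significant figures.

Areal heat capacity C = ρ c_p D = 1000 × 4180 × 25.7 = 1.07×10^8 J/(m^2 K).
τ = C / λ = 1.07×10^8 / 17.0 = 6.32×10^6 s.
Fraction reached: 1 − e^(−t/τ) = 0.26 ⇒ t = −τ ln(1 − 0.26) = τ × 0.301.
t = 1.90×10^6 s = 22.0 days.

22.0 days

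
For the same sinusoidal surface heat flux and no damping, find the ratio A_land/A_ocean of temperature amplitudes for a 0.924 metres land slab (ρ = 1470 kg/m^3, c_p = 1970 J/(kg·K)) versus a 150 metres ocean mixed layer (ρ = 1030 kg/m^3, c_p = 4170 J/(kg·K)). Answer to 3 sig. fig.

241

C_ocean = 1030 × 4170 × 150 = 6.44×10^8 J/(m²·K).
C_land = 1470 × 1970 × 0.924 = 2.68×10^6 J/(m²·K).
Undamped amplitude ∝ 1/C, so A_land/A_ocean = C_ocean/C_land = 241.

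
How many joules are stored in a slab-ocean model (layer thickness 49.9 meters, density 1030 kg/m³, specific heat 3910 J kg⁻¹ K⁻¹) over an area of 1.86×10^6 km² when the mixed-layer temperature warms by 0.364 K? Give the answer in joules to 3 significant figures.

Areal heat capacity C = ρ c_p D = 1030 × 3910 × 49.9 = 2.01×10^8 J m⁻² K⁻¹.
Heat per unit area: q = C ΔT = 2.01×10^8 × 0.364 = 7.32×10^7 J/m².
Total heat: Q = q × A = 7.32×10^7 × (1.86×10^6 × 10⁶ m²) = 1.36×10^20 J.

1.36×10^20 J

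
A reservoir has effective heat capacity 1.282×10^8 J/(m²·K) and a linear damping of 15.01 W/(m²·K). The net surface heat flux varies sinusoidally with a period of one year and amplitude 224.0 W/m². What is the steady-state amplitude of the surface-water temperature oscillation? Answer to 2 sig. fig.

Areal heat capacity C = 1.282×10^8 J/(m²·K) (given).
Angular frequency ω = 2π / T = 2π / 3.15×10^7 s = 1.99×10^-7 s⁻¹.
√((Cω)² + λ²) = √((25.5)² + 15.01²) = 29.6 W/(m²·K).
Amplitude A = F₀ / √((Cω)²+λ²) = 224.0 / 29.6 = 7.56 K.

7.6 K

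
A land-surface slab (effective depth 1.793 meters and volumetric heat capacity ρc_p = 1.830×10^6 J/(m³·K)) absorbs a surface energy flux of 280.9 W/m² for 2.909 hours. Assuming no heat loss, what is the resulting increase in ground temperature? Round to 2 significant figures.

Areal heat capacity C = ρc_p × D = 1.830×10^6 × 1.793 = 3.28×10^6 J/(m^2 K).
Net heat input Q = F Δt = 280.9 × (2.909 hours × 3600 s/hour) = 2.94×10^6 J/m².
ΔT = Q / C = 2.94×10^6 / 3.28×10^6 = 0.897 K.

0.90 K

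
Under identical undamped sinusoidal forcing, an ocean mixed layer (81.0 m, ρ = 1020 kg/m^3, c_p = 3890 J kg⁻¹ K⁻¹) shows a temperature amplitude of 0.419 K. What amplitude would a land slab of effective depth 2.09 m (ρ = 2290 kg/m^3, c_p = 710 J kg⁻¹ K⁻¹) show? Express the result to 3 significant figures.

39.6 K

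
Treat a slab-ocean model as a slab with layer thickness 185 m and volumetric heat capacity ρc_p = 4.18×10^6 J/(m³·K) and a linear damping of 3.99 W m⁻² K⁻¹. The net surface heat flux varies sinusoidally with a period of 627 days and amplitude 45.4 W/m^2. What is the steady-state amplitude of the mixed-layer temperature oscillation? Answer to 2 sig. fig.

0.51 K

Areal heat capacity C = ρc_p × D = 4.18×10^6 × 185 = 7.73×10^8 J m⁻² K⁻¹.
Angular frequency ω = 2π / T = 2π / 5.42×10^7 s = 1.16×10^-7 s⁻¹.
√((Cω)² + λ²) = √((89.7)² + 3.99²) = 89.8 W/(m²·K).
Amplitude A = F₀ / √((Cω)²+λ²) = 45.4 / 89.8 = 0.506 K.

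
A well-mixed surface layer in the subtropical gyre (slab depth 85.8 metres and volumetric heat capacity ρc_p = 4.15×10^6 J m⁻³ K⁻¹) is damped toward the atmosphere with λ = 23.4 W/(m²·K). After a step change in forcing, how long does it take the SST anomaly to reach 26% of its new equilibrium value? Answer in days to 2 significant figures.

53 days

Areal heat capacity C = ρc_p × D = 4.15×10^6 × 85.8 = 3.56×10^8 J/(m²·K).
τ = C / λ = 3.56×10^8 / 23.4 = 1.52×10^7 s.
Fraction reached: 1 − e^(−t/τ) = 0.26 ⇒ t = −τ ln(1 − 0.26) = τ × 0.301.
t = 4.58×10^6 s = 53.0 days.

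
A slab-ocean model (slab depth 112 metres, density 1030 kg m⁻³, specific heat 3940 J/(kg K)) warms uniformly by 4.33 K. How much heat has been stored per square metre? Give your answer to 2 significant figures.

2.0×10^9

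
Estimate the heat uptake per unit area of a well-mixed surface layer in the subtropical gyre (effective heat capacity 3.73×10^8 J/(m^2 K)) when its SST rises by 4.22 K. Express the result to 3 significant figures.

1.57×10^9

Areal heat capacity C = 3.73×10^8 J/(m^2 K) (given).
ΔQ = C ΔT = 3.73×10^8 × 4.22 = 1.57×10^9 J/m².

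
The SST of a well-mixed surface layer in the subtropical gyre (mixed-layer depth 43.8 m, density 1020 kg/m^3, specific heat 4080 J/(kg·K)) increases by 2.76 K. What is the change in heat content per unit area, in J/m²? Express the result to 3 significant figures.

Areal heat capacity C = ρ c_p D = 1020 × 4080 × 43.8 = 1.82×10^8 J/(m²·K).
ΔQ = C ΔT = 1.82×10^8 × 2.76 = 5.03×10^8 J/m².

5.03×10^8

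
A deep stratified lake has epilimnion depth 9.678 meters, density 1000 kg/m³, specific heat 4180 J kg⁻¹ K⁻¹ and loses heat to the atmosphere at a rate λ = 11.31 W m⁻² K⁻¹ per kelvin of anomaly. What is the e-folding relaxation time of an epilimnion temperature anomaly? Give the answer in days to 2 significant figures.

41 days

Areal heat capacity C = ρ c_p D = 1000 × 4180 × 9.678 = 4.05×10^7 J/(m²·K).
Relaxation time τ = C / λ = 4.05×10^7 / 11.31 = 3.58×10^6 s.
In days: 3.58×10^6 s / (86400 s/day) = 41.4 days.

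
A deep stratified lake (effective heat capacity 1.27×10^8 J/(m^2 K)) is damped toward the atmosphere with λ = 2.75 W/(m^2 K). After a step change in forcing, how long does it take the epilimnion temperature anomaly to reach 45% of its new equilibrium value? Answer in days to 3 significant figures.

320 days

Areal heat capacity C = 1.27×10^8 J/(m^2 K) (given).
τ = C / λ = 1.27×10^8 / 2.75 = 4.62×10^7 s.
Fraction reached: 1 − e^(−t/τ) = 0.45 ⇒ t = −τ ln(1 − 0.45) = τ × 0.598.
t = 2.76×10^7 s = 320 days.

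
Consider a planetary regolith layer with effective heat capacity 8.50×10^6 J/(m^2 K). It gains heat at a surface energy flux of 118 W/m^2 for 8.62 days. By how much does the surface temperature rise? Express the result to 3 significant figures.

10.3 K

Areal heat capacity C = 8.50×10^6 J/(m^2 K) (given).
Net heat input Q = F Δt = 118 × (8.62 days × 86400 s/day) = 8.79×10^7 J/m².
ΔT = Q / C = 8.79×10^7 / 8.50×10^6 = 10.3 K.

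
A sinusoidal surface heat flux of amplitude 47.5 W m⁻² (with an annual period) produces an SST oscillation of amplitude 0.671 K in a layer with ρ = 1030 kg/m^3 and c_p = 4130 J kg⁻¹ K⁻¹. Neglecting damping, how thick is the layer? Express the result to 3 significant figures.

ω = 2π / 3.15×10^7 s = 1.99×10^-7 s⁻¹.
Required C = F₀ / (A ω) = 47.5 / (0.671 × 1.99×10^-7) = 3.55×10^8 J/(m²·K).
D = C / (ρ c_p) = 3.55×10^8 / (1030 × 4130) = 83.5 m.

83.5 m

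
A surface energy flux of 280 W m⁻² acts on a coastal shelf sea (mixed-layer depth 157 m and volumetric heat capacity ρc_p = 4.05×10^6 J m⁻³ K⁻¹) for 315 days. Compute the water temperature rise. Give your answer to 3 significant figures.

12.0 K

Areal heat capacity C = ρc_p × D = 4.05×10^6 × 157 = 6.36×10^8 J/(m^2 K).
Net heat input Q = F Δt = 280 × (315 days × 86400 s/day) = 7.62×10^9 J/m².
ΔT = Q / C = 7.62×10^9 / 6.36×10^8 = 12.0 K.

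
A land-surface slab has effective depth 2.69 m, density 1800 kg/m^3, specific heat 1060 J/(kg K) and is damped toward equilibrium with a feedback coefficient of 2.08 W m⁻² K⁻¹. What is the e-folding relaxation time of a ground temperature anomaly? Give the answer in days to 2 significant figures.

29 days

Areal heat capacity C = ρ c_p D = 1800 × 1060 × 2.69 = 5.13×10^6 J/(m²·K).
Relaxation time τ = C / λ = 5.13×10^6 / 2.08 = 2.47×10^6 s.
In days: 2.47×10^6 s / (86400 s/day) = 28.6 days.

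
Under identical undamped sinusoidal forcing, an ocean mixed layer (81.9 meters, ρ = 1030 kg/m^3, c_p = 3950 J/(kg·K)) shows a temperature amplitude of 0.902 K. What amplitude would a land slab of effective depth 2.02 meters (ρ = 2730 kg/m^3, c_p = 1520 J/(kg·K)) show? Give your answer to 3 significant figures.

35.9 K

C_ocean = 3.33×10^8 J/(m²·K); C_land = 8.38×10^6 J/(m²·K).
A ∝ 1/C ⇒ A_land = A_ocean × C_ocean/C_land = 0.902 × 39.8 = 35.9 K.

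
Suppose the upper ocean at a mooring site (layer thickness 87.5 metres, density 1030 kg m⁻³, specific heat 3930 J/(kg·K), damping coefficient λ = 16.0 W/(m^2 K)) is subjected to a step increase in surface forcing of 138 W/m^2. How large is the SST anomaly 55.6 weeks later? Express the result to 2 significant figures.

6.7 K

Areal heat capacity C = ρ c_p D = 1030 × 3930 × 87.5 = 3.54×10^8 J/(m^2 K).
τ = C / λ = 3.54×10^8 / 16.0 = 2.21×10^7 s.
Equilibrium anomaly ΔT_eq = F / λ = 138 / 16.0 = 8.62 K.
t = 55.6 weeks = 3.36×10^7 s, so t/τ = 1.52.
ΔT(t) = ΔT_eq (1 − e^(−t/τ)) = 8.62 × (1 − e^−1.52) = 6.74 K.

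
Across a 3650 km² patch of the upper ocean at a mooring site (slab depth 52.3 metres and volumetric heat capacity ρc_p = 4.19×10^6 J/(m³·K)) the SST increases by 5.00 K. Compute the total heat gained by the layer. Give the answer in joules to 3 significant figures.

4.00×10^18 J

Areal heat capacity C = ρc_p × D = 4.19×10^6 × 52.3 = 2.19×10^8 J/(m²·K).
Heat per unit area: q = C ΔT = 2.19×10^8 × 5.00 = 1.10×10^9 J/m².
Total heat: Q = q × A = 1.10×10^9 × (3650 × 10⁶ m²) = 4.00×10^18 J.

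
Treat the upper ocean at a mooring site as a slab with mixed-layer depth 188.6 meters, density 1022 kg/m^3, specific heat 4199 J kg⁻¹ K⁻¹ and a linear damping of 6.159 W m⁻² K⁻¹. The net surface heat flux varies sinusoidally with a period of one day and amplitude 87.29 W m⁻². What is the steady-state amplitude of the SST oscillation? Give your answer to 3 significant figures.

Areal heat capacity C = ρ c_p D = 1022 × 4199 × 188.6 = 8.09×10^8 J/(m^2 K).
Angular frequency ω = 2π / T = 2π / 86400 s = 7.27×10^-5 s⁻¹.
√((Cω)² + λ²) = √((58900)² + 6.159²) = 58900 W/(m²·K).
Amplitude A = F₀ / √((Cω)²+λ²) = 87.29 / 58900 = 0.00148 K.

0.00148 K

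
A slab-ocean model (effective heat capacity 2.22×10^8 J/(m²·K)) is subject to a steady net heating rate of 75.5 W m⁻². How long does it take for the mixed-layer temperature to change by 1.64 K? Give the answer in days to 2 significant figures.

Areal heat capacity C = 2.22×10^8 J/(m²·K) (given).
Time required: Δt = C ΔT / F = 2.22×10^8 × 1.64 / 75.5 = 4.82×10^6 s.
In days: 4.82×10^6 s / (86400 s/day) = 55.8 days.

56 days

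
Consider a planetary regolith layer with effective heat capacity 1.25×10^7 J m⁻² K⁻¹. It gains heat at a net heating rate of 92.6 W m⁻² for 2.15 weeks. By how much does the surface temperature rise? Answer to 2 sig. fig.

9.6 K

Areal heat capacity C = 1.25×10^7 J m⁻² K⁻¹ (given).
Net heat input Q = F Δt = 92.6 × (2.15 weeks × 6.048×10^5 s/week) = 1.20×10^8 J/m².
ΔT = Q / C = 1.20×10^8 / 1.25×10^7 = 9.63 K.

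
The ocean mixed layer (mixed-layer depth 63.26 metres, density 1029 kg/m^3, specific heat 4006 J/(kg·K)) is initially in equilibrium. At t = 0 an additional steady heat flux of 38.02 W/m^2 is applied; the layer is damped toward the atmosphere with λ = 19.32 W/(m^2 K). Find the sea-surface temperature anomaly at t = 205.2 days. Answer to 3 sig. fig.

1.44 K

Areal heat capacity C = ρ c_p D = 1029 × 4006 × 63.26 = 2.61×10^8 J/(m²·K).
τ = C / λ = 2.61×10^8 / 19.32 = 1.35×10^7 s.
Equilibrium anomaly ΔT_eq = F / λ = 38.02 / 19.32 = 1.97 K.
t = 205.2 days = 1.77×10^7 s, so t/τ = 1.31.
ΔT(t) = ΔT_eq (1 − e^(−t/τ)) = 1.97 × (1 − e^−1.31) = 1.44 K.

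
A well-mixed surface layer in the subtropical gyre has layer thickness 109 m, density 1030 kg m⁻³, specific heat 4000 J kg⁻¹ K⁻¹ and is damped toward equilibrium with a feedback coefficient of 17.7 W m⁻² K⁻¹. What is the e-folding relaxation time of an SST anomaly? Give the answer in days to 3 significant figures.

Areal heat capacity C = ρ c_p D = 1030 × 4000 × 109 = 4.49×10^8 J/(m²·K).
Relaxation time τ = C / λ = 4.49×10^8 / 17.7 = 2.54×10^7 s.
In days: 2.54×10^7 s / (86400 s/day) = 294 days.

294 days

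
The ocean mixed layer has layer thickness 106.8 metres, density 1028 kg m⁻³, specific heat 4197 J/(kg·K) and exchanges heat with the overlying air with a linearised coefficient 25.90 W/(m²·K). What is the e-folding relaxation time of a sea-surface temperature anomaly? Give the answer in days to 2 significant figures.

Areal heat capacity C = ρ c_p D = 1028 × 4197 × 106.8 = 4.61×10^8 J/(m^2 K).
Relaxation time τ = C / λ = 4.61×10^8 / 25.90 = 1.78×10^7 s.
In days: 1.78×10^7 s / (86400 s/day) = 206 days.

210 days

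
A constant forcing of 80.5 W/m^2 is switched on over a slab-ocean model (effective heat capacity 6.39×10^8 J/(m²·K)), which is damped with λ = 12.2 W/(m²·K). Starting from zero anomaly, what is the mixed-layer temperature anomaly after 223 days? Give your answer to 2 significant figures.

2.0 K

Areal heat capacity C = 6.39×10^8 J/(m²·K) (given).
τ = C / λ = 6.39×10^8 / 12.2 = 5.24×10^7 s.
Equilibrium anomaly ΔT_eq = F / λ = 80.5 / 12.2 = 6.60 K.
t = 223 days = 1.93×10^7 s, so t/τ = 0.368.
ΔT(t) = ΔT_eq (1 − e^(−t/τ)) = 6.60 × (1 − e^−0.368) = 2.03 K.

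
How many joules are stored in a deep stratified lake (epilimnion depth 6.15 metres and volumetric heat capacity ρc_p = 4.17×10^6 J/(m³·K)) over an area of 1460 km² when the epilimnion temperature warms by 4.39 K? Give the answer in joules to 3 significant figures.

1.64×10^17 J

Areal heat capacity C = ρc_p × D = 4.17×10^6 × 6.15 = 2.56×10^7 J/(m^2 K).
Heat per unit area: q = C ΔT = 2.56×10^7 × 4.39 = 1.13×10^8 J/m².
Total heat: Q = q × A = 1.13×10^8 × (1460 × 10⁶ m²) = 1.64×10^17 J.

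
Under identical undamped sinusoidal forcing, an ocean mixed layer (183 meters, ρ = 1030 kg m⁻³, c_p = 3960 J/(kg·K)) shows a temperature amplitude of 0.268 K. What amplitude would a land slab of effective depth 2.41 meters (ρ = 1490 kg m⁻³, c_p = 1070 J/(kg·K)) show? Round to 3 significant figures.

C_ocean = 7.46×10^8 J/(m²·K); C_land = 3.84×10^6 J/(m²·K).
A ∝ 1/C ⇒ A_land = A_ocean × C_ocean/C_land = 0.268 × 194 = 52.1 K.

52.1 K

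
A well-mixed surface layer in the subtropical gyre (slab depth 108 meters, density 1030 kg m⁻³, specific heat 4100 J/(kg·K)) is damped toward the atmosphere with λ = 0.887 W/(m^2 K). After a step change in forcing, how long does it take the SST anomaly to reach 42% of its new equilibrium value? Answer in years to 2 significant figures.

8.9 years

Areal heat capacity C = ρ c_p D = 1030 × 4100 × 108 = 4.56×10^8 J/(m²·K).
τ = C / λ = 4.56×10^8 / 0.887 = 5.14×10^8 s.
Fraction reached: 1 − e^(−t/τ) = 0.42 ⇒ t = −τ ln(1 − 0.42) = τ × 0.545.
t = 2.80×10^8 s = 8.88 years.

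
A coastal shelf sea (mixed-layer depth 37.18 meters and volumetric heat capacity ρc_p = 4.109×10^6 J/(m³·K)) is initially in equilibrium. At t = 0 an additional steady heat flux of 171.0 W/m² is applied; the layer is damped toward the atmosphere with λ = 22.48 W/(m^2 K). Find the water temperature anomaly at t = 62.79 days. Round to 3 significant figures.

Areal heat capacity C = ρc_p × D = 4.109×10^6 × 37.18 = 1.53×10^8 J/(m²·K).
τ = C / λ = 1.53×10^8 / 22.48 = 6.80×10^6 s.
Equilibrium anomaly ΔT_eq = F / λ = 171.0 / 22.48 = 7.61 K.
t = 62.79 days = 5.43×10^6 s, so t/τ = 0.798.
ΔT(t) = ΔT_eq (1 − e^(−t/τ)) = 7.61 × (1 − e^−0.798) = 4.18 K.

4.18 K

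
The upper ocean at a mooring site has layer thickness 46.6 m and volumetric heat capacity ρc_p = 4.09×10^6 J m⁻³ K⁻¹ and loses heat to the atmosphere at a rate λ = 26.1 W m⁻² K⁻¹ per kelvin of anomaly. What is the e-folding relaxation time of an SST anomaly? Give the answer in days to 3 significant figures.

84.5 days

Areal heat capacity C = ρc_p × D = 4.09×10^6 × 46.6 = 1.91×10^8 J m⁻² K⁻¹.
Relaxation time τ = C / λ = 1.91×10^8 / 26.1 = 7.30×10^6 s.
In days: 7.30×10^6 s / (86400 s/day) = 84.5 days.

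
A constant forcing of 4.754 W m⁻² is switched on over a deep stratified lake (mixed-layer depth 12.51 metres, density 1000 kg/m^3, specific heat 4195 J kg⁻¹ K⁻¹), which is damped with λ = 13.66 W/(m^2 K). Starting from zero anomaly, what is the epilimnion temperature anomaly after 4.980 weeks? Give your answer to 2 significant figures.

0.19 K

Areal heat capacity C = ρ c_p D = 1000 × 4195 × 12.51 = 5.25×10^7 J/(m²·K).
τ = C / λ = 5.25×10^7 / 13.66 = 3.84×10^6 s.
Equilibrium anomaly ΔT_eq = F / λ = 4.754 / 13.66 = 0.348 K.
t = 4.980 weeks = 3.01×10^6 s, so t/τ = 0.784.
ΔT(t) = ΔT_eq (1 − e^(−t/τ)) = 0.348 × (1 − e^−0.784) = 0.189 K.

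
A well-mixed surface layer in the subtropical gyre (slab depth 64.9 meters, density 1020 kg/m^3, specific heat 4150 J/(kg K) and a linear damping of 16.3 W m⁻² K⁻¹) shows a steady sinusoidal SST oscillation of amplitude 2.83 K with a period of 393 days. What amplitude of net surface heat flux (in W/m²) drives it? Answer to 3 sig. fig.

151

Areal heat capacity C = ρ c_p D = 1020 × 4150 × 64.9 = 2.75×10^8 J/(m²·K).
ω = 2π / 3.40×10^7 s = 1.85×10^-7 s⁻¹.
√((Cω)² + λ²) = √((50.8)² + 16.3²) = 53.4 W/(m²·K).
F₀ = A × √((Cω)²+λ²) = 2.83 × 53.4 = 151 W/m².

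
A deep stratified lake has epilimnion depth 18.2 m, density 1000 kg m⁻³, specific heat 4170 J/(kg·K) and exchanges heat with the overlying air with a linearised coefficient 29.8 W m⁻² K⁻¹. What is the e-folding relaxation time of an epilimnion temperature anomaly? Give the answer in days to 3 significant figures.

Areal heat capacity C = ρ c_p D = 1000 × 4170 × 18.2 = 7.59×10^7 J m⁻² K⁻¹.
Relaxation time τ = C / λ = 7.59×10^7 / 29.8 = 2.55×10^6 s.
In days: 2.55×10^6 s / (86400 s/day) = 29.5 days.

29.5 days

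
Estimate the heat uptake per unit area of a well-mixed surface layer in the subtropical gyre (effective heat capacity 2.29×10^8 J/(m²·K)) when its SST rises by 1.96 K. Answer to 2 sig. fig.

4.5×10^8

Areal heat capacity C = 2.29×10^8 J/(m²·K) (given).
ΔQ = C ΔT = 2.29×10^8 × 1.96 = 4.49×10^8 J/m².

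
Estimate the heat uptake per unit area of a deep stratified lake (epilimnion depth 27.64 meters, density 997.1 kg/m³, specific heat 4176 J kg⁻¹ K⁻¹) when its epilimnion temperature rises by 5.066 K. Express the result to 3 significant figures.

5.83×10^8

Areal heat capacity C = ρ c_p D = 997.1 × 4176 × 27.64 = 1.15×10^8 J m⁻² K⁻¹.
ΔQ = C ΔT = 1.15×10^8 × 5.066 = 5.83×10^8 J/m².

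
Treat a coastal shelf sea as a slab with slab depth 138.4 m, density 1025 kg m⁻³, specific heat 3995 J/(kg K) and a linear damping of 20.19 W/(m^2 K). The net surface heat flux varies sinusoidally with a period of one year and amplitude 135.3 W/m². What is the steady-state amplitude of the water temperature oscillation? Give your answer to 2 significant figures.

1.2 K

Areal heat capacity C = ρ c_p D = 1025 × 3995 × 138.4 = 5.67×10^8 J m⁻² K⁻¹.
Angular frequency ω = 2π / T = 2π / 3.15×10^7 s = 1.99×10^-7 s⁻¹.
√((Cω)² + λ²) = √((113)² + 20.19²) = 115 W/(m²·K).
Amplitude A = F₀ / √((Cω)²+λ²) = 135.3 / 115 = 1.18 K.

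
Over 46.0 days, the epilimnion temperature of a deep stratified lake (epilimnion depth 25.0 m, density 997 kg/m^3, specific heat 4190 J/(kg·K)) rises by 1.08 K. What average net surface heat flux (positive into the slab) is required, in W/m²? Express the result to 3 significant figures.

28.4

Areal heat capacity C = ρ c_p D = 997 × 4190 × 25.0 = 1.04×10^8 J/(m^2 K).
Required heat per unit area: Q = C ΔT = 1.04×10^8 × 1.08 = 1.13×10^8 J/m².
Flux F = Q / Δt = 1.13×10^8 / 3.97×10^6 s = 28.4 W/m².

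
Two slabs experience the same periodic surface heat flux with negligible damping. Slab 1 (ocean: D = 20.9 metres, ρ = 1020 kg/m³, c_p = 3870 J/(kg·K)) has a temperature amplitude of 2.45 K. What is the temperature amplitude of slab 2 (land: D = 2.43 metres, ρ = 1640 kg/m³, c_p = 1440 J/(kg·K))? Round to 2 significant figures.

35 K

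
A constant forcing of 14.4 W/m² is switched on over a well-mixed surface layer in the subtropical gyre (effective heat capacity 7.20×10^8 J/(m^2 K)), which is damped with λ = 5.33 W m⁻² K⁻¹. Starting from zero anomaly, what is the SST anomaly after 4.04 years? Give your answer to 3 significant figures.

1.65 K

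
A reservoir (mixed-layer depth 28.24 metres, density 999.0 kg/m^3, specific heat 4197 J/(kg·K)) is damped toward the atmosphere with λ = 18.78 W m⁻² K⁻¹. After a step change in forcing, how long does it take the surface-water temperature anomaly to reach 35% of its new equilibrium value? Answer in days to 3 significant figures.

31.4 days

Areal heat capacity C = ρ c_p D = 999.0 × 4197 × 28.24 = 1.18×10^8 J/(m^2 K).
τ = C / λ = 1.18×10^8 / 18.78 = 6.30×10^6 s.
Fraction reached: 1 − e^(−t/τ) = 0.35 ⇒ t = −τ ln(1 − 0.35) = τ × 0.431.
t = 2.72×10^6 s = 31.4 days.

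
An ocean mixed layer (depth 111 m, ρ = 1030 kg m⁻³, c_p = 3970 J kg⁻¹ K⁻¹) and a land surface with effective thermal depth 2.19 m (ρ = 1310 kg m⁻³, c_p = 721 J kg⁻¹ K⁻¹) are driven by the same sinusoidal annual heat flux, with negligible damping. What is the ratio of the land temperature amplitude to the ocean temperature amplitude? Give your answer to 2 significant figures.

C_ocean = 1030 × 3970 × 111 = 4.54×10^8 J/(m²·K).
C_land = 1310 × 721 × 2.19 = 2.07×10^6 J/(m²·K).
Undamped amplitude ∝ 1/C, so A_land/A_ocean = C_ocean/C_land = 219.

220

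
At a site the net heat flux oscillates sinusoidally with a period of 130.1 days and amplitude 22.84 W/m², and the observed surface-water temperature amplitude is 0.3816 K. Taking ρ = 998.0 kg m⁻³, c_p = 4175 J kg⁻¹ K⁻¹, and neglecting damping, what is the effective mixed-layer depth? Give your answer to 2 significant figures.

26 m

ω = 2π / 1.12×10^7 s = 5.59×10^-7 s⁻¹.
Required C = F₀ / (A ω) = 22.84 / (0.3816 × 5.59×10^-7) = 1.07×10^8 J/(m²·K).
D = C / (ρ c_p) = 1.07×10^8 / (998.0 × 4175) = 25.7 m.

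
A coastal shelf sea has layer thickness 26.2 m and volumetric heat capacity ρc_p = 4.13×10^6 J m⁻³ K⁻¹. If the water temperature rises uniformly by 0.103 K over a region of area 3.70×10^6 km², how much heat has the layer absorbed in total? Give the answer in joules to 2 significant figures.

Areal heat capacity C = ρc_p × D = 4.13×10^6 × 26.2 = 1.08×10^8 J/(m²·K).
Heat per unit area: q = C ΔT = 1.08×10^8 × 0.103 = 1.11×10^7 J/m².
Total heat: Q = q × A = 1.11×10^7 × (3.70×10^6 × 10⁶ m²) = 4.12×10^19 J.

4.1×10^19 J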